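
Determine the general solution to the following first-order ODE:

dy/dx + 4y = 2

Using integrating factor method:

General solution: y = 1/2 + Ce^(-4x)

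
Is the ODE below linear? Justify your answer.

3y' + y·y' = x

No. Nonlinear (product y·y')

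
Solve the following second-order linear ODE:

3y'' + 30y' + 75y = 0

Characteristic equation: 3r² + 30r + 75 = 0
Divide by 3: r² + 10r + 25 = 0
Factored: (r + 5)² = 0
Repeated root: r = -5
General solution: y = (C₁ + C₂x)e^(-5x)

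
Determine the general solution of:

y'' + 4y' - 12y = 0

Characteristic equation: r² + 4r - 12 = 0
Roots: r = 2, -6 (distinct real)
General solution: y = C₁e^(2x) + C₂e^(-6x)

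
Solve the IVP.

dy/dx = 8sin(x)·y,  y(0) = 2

General solution: y = Ce^(-8cos(x))
Applying IC y(0) = 2:
Particular solution: y = 2e^(8(1-cos(x)))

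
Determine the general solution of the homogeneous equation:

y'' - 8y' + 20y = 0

Characteristic equation: r² - 8r + 20 = 0
Roots: r = 4 ± 2i (complex conjugates)
General solution: y = e^(4x)(C₁cos(2x) + C₂sin(2x))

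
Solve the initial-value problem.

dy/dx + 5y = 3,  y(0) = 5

General solution: y = 3/5 + Ce^(-5x)
Applying y(0) = 5: C = 5 - 3/5 = 22/5
Particular solution: y = 3/5 + (22/5)e^(-5x)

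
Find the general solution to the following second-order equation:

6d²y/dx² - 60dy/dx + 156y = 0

Characteristic equation: 6r² - 60r + 156 = 0
Divide by 6: r² - 10r + 26 = 0
Roots: r = 5 ± i (complex conjugates)
General solution: y = e^(5x)(C₁cos(x) + C₂sin(x))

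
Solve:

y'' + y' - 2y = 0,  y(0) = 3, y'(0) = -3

General solution: y = C₁e^x + C₂e^(-2x)
Applying ICs: C₁ = 1, C₂ = 2
Particular solution: y = e^x + 2e^(-2x)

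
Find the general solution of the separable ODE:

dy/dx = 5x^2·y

Separating variables and integrating:
ln|y| = 5x^3/3 + C

General solution: y = Ce^(5x^3/3)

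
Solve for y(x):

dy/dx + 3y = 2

Using integrating factor method:

General solution: y = 2/3 + Ce^(-3x)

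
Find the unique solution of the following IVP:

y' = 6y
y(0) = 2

General solution: y = Ce^(6x)
Applying IC y(0) = 2:
Particular solution: y = 2e^(6x)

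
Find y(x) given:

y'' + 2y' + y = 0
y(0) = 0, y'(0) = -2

General solution: y = (C₁ + C₂x)e^(-x)
Repeated root r = -1
Applying ICs: C₁ = 0, C₂ = -2
Particular solution: y = -2xe^(-x)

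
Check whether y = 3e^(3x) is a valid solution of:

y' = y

Verification:
y = 3e^(3x)
y' = 9e^(3x)
But y = 3e^(3x)
y' ≠ y — the derivative does not match

No, it is not a solution.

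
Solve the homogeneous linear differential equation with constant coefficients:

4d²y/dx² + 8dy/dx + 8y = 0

Characteristic equation: 4r² + 8r + 8 = 0
Divide by 4: r² + 2r + 2 = 0
Roots: r = -1 ± i (complex conjugates)
General solution: y = e^(-x)(C₁cos(x) + C₂sin(x))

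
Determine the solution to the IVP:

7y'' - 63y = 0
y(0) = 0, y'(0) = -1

General solution: y = C₁e^(3x) + C₂e^(-3x)
Applying ICs: C₁ = -1/6, C₂ = 1/6
Particular solution: y = -(1/6)e^(3x) + (1/6)e^(-3x)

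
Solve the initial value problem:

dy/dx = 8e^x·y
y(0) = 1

General solution: y = Ce^(8e^x)
Applying IC y(0) = 1:
Particular solution: y = e^(8(e^x - 1))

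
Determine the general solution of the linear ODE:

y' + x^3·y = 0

Using integrating factor method:

General solution: y = Ce^(-x^4/4)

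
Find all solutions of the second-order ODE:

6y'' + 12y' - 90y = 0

Characteristic equation: 6r² + 12r - 90 = 0
Divide by 6: r² + 2r - 15 = 0
Roots: r = 3, -5 (distinct real)
General solution: y = C₁e^(3x) + C₂e^(-5x)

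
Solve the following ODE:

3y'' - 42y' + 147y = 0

Characteristic equation: 3r² - 42r + 147 = 0
Divide by 3: r² - 14r + 49 = 0
Factored: (r - 7)² = 0
Repeated root: r = 7
General solution: y = (C₁ + C₂x)e^(7x)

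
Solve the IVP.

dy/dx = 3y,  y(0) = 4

General solution: y = Ce^(3x)
Applying IC y(0) = 4:
Particular solution: y = 4e^(3x)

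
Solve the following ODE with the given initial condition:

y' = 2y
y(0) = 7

General solution: y = Ce^(2x)
Applying IC y(0) = 7:
Particular solution: y = 7e^(2x)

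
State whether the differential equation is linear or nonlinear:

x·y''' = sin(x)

Linear (y and its derivatives appear to the first power only, no products of y terms)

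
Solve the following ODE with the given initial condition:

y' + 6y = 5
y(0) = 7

General solution: y = 5/6 + Ce^(-6x)
Applying y(0) = 7: C = 7 - 5/6 = 37/6
Particular solution: y = 5/6 + (37/6)e^(-6x)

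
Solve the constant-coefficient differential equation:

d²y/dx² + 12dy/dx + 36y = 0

Characteristic equation: r² + 12r + 36 = 0
Factored: (r + 6)² = 0
Repeated root: r = -6
General solution: y = (C₁ + C₂x)e^(-6x)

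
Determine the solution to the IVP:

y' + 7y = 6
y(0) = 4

General solution: y = 6/7 + Ce^(-7x)
Applying y(0) = 4: C = 4 - 6/7 = 22/7
Particular solution: y = 6/7 + (22/7)e^(-7x)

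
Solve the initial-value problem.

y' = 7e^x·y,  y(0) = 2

General solution: y = Ce^(7e^x)
Applying IC y(0) = 2:
Particular solution: y = 2e^(7(e^x - 1))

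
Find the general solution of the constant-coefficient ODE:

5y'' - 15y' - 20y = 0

Characteristic equation: 5r² - 15r - 20 = 0
Divide by 5: r² - 3r - 4 = 0
Roots: r = 4, -1 (distinct real)
General solution: y = C₁e^(4x) + C₂e^(-x)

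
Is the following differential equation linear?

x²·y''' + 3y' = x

Yes. Linear (y and its derivatives appear to the first power only, no products of y terms)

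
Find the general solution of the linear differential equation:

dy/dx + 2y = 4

Using integrating factor method:

General solution: y = 2 + Ce^(-2x)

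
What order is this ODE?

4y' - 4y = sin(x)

The order is 1 (highest derivative is of order 1).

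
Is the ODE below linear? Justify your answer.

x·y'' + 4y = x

Yes. Linear (y and its derivatives appear to the first power only, no products of y terms)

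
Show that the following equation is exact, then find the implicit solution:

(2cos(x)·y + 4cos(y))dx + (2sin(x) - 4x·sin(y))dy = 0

Verify exactness: ∂M/∂y = ∂N/∂x ✓
Find F(x,y) such that ∂F/∂x = M, ∂F/∂y = N
Solution: 2sin(x)·y + 4x·cos(y) = C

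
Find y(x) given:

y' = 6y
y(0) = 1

General solution: y = Ce^(6x)
Applying IC y(0) = 1:
Particular solution: y = e^(6x)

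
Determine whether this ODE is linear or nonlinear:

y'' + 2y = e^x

Linear (y and its derivatives appear to the first power only, no products of y terms)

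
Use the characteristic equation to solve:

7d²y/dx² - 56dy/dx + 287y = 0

Characteristic equation: 7r² - 56r + 287 = 0
Divide by 7: r² - 8r + 41 = 0
Roots: r = 4 ± 5i (complex conjugates)
General solution: y = e^(4x)(C₁cos(5x) + C₂sin(5x))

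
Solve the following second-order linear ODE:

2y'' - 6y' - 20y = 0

Characteristic equation: 2r² - 6r - 20 = 0
Divide by 2: r² - 3r - 10 = 0
Roots: r = 5, -2 (distinct real)
General solution: y = C₁e^(5x) + C₂e^(-2x)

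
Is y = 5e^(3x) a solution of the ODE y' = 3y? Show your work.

Verification:
y = 5e^(3x)
y' = 15e^(3x)
3y = 15e^(3x)
y' = 3y ✓

Yes, it is a solution.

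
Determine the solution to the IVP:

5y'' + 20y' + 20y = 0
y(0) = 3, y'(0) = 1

General solution: y = (C₁ + C₂x)e^(-2x)
Repeated root r = -2
Applying ICs: C₁ = 3, C₂ = 7
Particular solution: y = (3 + 7x)e^(-2x)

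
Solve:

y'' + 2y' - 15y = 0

Characteristic equation: r² + 2r - 15 = 0
Roots: r = 3, -5 (distinct real)
General solution: y = C₁e^(3x) + C₂e^(-5x)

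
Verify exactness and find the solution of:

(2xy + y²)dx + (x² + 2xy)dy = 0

Verify exactness: ∂M/∂y = ∂N/∂x ✓
Find F(x,y) such that ∂F/∂x = M, ∂F/∂y = N
Solution: x²y + xy² = C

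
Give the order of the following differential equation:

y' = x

The order is 1 (highest derivative is of order 1).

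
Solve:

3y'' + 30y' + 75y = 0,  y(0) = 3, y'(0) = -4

General solution: y = (C₁ + C₂x)e^(-5x)
Repeated root r = -5
Applying ICs: C₁ = 3, C₂ = 11
Particular solution: y = (3 + 11x)e^(-5x)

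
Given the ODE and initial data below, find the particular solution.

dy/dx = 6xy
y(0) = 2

General solution: y = Ce^(3x²)
Applying IC y(0) = 2:
Particular solution: y = 2e^(3x²)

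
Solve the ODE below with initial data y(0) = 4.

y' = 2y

General solution: y = Ce^(2x)
Applying IC y(0) = 4:
Particular solution: y = 4e^(2x)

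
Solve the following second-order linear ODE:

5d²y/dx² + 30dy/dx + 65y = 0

Characteristic equation: 5r² + 30r + 65 = 0
Divide by 5: r² + 6r + 13 = 0
Roots: r = -3 ± 2i (complex conjugates)
General solution: y = e^(-3x)(C₁cos(2x) + C₂sin(2x))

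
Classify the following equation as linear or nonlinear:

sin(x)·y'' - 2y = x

Linear (y and its derivatives appear to the first power only, no products of y terms)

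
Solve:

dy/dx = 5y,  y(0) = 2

General solution: y = Ce^(5x)
Applying IC y(0) = 2:
Particular solution: y = 2e^(5x)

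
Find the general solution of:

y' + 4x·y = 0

Using integrating factor method:

General solution: y = Ce^(-2x^2)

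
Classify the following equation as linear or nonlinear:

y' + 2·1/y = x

Nonlinear (1/y term)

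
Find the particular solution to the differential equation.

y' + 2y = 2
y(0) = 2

General solution: y = 1 + Ce^(-2x)
Applying y(0) = 2: C = 2 - 1 = 1
Particular solution: y = 1 + e^(-2x)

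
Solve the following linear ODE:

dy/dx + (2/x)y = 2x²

Using integrating factor method:

General solution: y = (2/5)x^3 + Cx^(-2)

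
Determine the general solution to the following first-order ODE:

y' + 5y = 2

Using integrating factor method:

General solution: y = 2/5 + Ce^(-5x)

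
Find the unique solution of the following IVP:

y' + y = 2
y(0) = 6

General solution: y = 2 + Ce^(-x)
Applying y(0) = 6: C = 6 - 2 = 4
Particular solution: y = 2 + 4e^(-x)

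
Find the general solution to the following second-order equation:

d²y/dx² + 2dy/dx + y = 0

Characteristic equation: r² + 2r + 1 = 0
Factored: (r + 1)² = 0
Repeated root: r = -1
General solution: y = (C₁ + C₂x)e^(-x)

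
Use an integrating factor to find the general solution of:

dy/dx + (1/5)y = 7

Using integrating factor method:

General solution: y = 35 + Ce^(-x/5)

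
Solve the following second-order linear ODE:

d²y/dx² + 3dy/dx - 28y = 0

Characteristic equation: r² + 3r - 28 = 0
Roots: r = 4, -7 (distinct real)
General solution: y = C₁e^(4x) + C₂e^(-7x)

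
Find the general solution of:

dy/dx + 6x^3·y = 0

Using integrating factor method:

General solution: y = Ce^(-3x^4/2)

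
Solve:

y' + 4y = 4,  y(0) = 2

General solution: y = 1 + Ce^(-4x)
Applying y(0) = 2: C = 2 - 1 = 1
Particular solution: y = 1 + e^(-4x)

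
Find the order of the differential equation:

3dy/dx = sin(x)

The order is 1 (highest derivative is of order 1).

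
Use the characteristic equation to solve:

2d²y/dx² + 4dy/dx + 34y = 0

Characteristic equation: 2r² + 4r + 34 = 0
Divide by 2: r² + 2r + 17 = 0
Roots: r = -1 ± 4i (complex conjugates)
General solution: y = e^(-x)(C₁cos(4x) + C₂sin(4x))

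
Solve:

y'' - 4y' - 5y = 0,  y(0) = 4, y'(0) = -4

General solution: y = C₁e^(5x) + C₂e^(-x)
Applying ICs: C₁ = 0, C₂ = 4
Particular solution: y = 4e^(-x)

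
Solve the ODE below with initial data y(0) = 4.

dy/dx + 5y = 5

General solution: y = 1 + Ce^(-5x)
Applying y(0) = 4: C = 4 - 1 = 3
Particular solution: y = 1 + 3e^(-5x)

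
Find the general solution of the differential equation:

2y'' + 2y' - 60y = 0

Characteristic equation: 2r² + 2r - 60 = 0
Divide by 2: r² + r - 30 = 0
Roots: r = 5, -6 (distinct real)
General solution: y = C₁e^(5x) + C₂e^(-6x)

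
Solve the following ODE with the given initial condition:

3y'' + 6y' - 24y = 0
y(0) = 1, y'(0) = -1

General solution: y = C₁e^(2x) + C₂e^(-4x)
Applying ICs: C₁ = 1/2, C₂ = 1/2
Particular solution: y = (1/2)e^(2x) + (1/2)e^(-4x)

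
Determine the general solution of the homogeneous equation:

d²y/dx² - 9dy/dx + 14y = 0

Characteristic equation: r² - 9r + 14 = 0
Roots: r = 2, 7 (distinct real)
General solution: y = C₁e^(2x) + C₂e^(7x)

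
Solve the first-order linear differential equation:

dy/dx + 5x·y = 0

Using integrating factor method:

General solution: y = Ce^(-5x^2/2)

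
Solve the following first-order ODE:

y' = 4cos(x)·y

Separating variables and integrating:
ln|y| = 4sin(x) + C

General solution: y = Ce^(4sin(x))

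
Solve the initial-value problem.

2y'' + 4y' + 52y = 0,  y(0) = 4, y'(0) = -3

General solution: y = e^(-x)(C₁cos(5x) + C₂sin(5x))
Complex roots r = -1 ± 5i
Applying ICs: C₁ = 4, C₂ = 1/5
Particular solution: y = e^(-x)(4cos(5x) + (1/5)sin(5x))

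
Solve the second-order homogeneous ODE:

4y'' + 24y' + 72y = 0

Characteristic equation: 4r² + 24r + 72 = 0
Divide by 4: r² + 6r + 18 = 0
Roots: r = -3 ± 3i (complex conjugates)
General solution: y = e^(-3x)(C₁cos(3x) + C₂sin(3x))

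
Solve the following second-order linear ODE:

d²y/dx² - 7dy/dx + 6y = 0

Characteristic equation: r² - 7r + 6 = 0
Roots: r = 6, 1 (distinct real)
General solution: y = C₁e^(6x) + C₂e^x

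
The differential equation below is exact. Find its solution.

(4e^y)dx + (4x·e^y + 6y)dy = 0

Verify exactness: ∂M/∂y = ∂N/∂x ✓
Find F(x,y) such that ∂F/∂x = M, ∂F/∂y = N
Solution: 4x·e^y + 3y² = C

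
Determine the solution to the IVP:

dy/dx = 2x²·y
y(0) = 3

General solution: y = Ce^(2x³/3)
Applying IC y(0) = 3:
Particular solution: y = 3e^(2x³/3)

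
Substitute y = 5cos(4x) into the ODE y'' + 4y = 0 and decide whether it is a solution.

Verification:
y'' = -80cos(4x)
y'' + 4y ≠ 0 (frequency mismatch: got 16 instead of 4)

No, it is not a solution.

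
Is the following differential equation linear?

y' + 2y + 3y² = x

No. Nonlinear (y² term)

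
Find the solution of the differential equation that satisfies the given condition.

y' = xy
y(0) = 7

General solution: y = Ce^(x²/2)
Applying IC y(0) = 7:
Particular solution: y = 7e^(x²/2)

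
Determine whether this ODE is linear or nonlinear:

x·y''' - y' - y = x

Linear (y and its derivatives appear to the first power only, no products of y terms)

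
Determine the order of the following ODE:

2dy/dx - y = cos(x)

The order is 1 (highest derivative is of order 1).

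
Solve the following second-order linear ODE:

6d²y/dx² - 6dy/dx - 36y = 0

Characteristic equation: 6r² - 6r - 36 = 0
Divide by 6: r² - r - 6 = 0
Roots: r = 3, -2 (distinct real)
General solution: y = C₁e^(3x) + C₂e^(-2x)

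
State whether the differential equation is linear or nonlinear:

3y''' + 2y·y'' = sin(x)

Nonlinear (y·y'' term)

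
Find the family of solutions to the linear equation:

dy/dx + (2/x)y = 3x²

Using integrating factor method:

General solution: y = (3/5)x^3 + Cx^(-2)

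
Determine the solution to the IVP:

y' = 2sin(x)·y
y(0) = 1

General solution: y = Ce^(-2cos(x))
Applying IC y(0) = 1:
Particular solution: y = e^(2(1-cos(x)))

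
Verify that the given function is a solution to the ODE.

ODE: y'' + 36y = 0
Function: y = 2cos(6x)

Verification:
y'' = -72cos(6x)
y'' + 36y = 0 ✓

Yes, it is a solution.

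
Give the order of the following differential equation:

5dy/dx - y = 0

The order is 1 (highest derivative is of order 1).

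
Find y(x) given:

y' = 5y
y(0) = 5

General solution: y = Ce^(5x)
Applying IC y(0) = 5:
Particular solution: y = 5e^(5x)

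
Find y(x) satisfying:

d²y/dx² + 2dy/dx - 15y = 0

Characteristic equation: r² + 2r - 15 = 0
Roots: r = 3, -5 (distinct real)
General solution: y = C₁e^(3x) + C₂e^(-5x)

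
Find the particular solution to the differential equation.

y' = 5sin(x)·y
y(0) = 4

General solution: y = Ce^(-5cos(x))
Applying IC y(0) = 4:
Particular solution: y = 4e^(5(1-cos(x)))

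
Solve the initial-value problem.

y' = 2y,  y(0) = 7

General solution: y = Ce^(2x)
Applying IC y(0) = 7:
Particular solution: y = 7e^(2x)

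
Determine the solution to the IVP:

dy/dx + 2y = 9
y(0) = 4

General solution: y = 9/2 + Ce^(-2x)
Applying y(0) = 4: C = 4 - 9/2 = -1/2
Particular solution: y = 9/2 - (1/2)e^(-2x)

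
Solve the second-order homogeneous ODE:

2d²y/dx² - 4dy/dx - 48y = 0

Characteristic equation: 2r² - 4r - 48 = 0
Divide by 2: r² - 2r - 24 = 0
Roots: r = 6, -4 (distinct real)
General solution: y = C₁e^(6x) + C₂e^(-4x)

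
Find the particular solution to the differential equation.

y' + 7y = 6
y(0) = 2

General solution: y = 6/7 + Ce^(-7x)
Applying y(0) = 2: C = 2 - 6/7 = 8/7
Particular solution: y = 6/7 + (8/7)e^(-7x)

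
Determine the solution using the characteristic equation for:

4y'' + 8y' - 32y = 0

Characteristic equation: 4r² + 8r - 32 = 0
Divide by 4: r² + 2r - 8 = 0
Roots: r = 2, -4 (distinct real)
General solution: y = C₁e^(2x) + C₂e^(-4x)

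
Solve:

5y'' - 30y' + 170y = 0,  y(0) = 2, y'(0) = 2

General solution: y = e^(3x)(C₁cos(5x) + C₂sin(5x))
Complex roots r = 3 ± 5i
Applying ICs: C₁ = 2, C₂ = -4/5
Particular solution: y = e^(3x)(2cos(5x) - (4/5)sin(5x))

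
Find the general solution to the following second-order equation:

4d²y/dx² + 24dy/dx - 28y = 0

Characteristic equation: 4r² + 24r - 28 = 0
Divide by 4: r² + 6r - 7 = 0
Roots: r = 1, -7 (distinct real)
General solution: y = C₁e^x + C₂e^(-7x)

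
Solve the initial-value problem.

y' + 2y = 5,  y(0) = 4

General solution: y = 5/2 + Ce^(-2x)
Applying y(0) = 4: C = 4 - 5/2 = 3/2
Particular solution: y = 5/2 + (3/2)e^(-2x)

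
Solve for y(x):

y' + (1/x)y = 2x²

Using integrating factor method:

General solution: y = (1/2)x^3 + C/x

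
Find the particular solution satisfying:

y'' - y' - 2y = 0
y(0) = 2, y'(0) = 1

General solution: y = C₁e^(2x) + C₂e^(-x)
Applying ICs: C₁ = 1, C₂ = 1
Particular solution: y = e^(2x) + e^(-x)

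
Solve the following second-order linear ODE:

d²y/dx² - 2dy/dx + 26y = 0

Characteristic equation: r² - 2r + 26 = 0
Roots: r = 1 ± 5i (complex conjugates)
General solution: y = e^x(C₁cos(5x) + C₂sin(5x))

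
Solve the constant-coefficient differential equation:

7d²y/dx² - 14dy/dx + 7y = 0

Characteristic equation: 7r² - 14r + 7 = 0
Divide by 7: r² - 2r + 1 = 0
Factored: (r - 1)² = 0
Repeated root: r = 1
General solution: y = (C₁ + C₂x)e^x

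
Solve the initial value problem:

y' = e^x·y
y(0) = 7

General solution: y = Ce^(e^x)
Applying IC y(0) = 7:
Particular solution: y = 7e^(e^x - 1)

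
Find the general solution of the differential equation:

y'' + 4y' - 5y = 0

Characteristic equation: r² + 4r - 5 = 0
Roots: r = 1, -5 (distinct real)
General solution: y = C₁e^x + C₂e^(-5x)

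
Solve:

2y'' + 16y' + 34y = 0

Characteristic equation: 2r² + 16r + 34 = 0
Divide by 2: r² + 8r + 17 = 0
Roots: r = -4 ± i (complex conjugates)
General solution: y = e^(-4x)(C₁cos(x) + C₂sin(x))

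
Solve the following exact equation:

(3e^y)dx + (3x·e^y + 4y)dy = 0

Verify exactness: ∂M/∂y = ∂N/∂x ✓
Find F(x,y) such that ∂F/∂x = M, ∂F/∂y = N
Solution: 3x·e^y + 2y² = C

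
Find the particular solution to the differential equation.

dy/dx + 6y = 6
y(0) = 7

General solution: y = 1 + Ce^(-6x)
Applying y(0) = 7: C = 7 - 1 = 6
Particular solution: y = 1 + 6e^(-6x)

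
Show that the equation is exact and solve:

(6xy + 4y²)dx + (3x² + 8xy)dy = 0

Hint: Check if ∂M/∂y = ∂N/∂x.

Verify exactness: ∂M/∂y = ∂N/∂x ✓
Find F(x,y) such that ∂F/∂x = M, ∂F/∂y = N
Solution: 3x²y + 4xy² = C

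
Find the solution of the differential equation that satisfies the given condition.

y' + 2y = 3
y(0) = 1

General solution: y = 3/2 + Ce^(-2x)
Applying y(0) = 1: C = 1 - 3/2 = -1/2
Particular solution: y = 3/2 - (1/2)e^(-2x)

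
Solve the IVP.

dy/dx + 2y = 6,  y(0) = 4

General solution: y = 3 + Ce^(-2x)
Applying y(0) = 4: C = 4 - 3 = 1
Particular solution: y = 3 + e^(-2x)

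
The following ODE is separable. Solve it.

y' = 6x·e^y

Separating variables and integrating:
-e^(-y) = 3x² + C

General solution: y = -ln(C - 3x²)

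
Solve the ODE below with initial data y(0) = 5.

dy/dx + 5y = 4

General solution: y = 4/5 + Ce^(-5x)
Applying y(0) = 5: C = 5 - 4/5 = 21/5
Particular solution: y = 4/5 + (21/5)e^(-5x)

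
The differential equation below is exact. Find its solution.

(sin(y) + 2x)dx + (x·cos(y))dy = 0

Verify exactness: ∂M/∂y = ∂N/∂x ✓
Find F(x,y) such that ∂F/∂x = M, ∂F/∂y = N
Solution: x·sin(y) + x² = C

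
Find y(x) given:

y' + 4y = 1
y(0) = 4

General solution: y = 1/4 + Ce^(-4x)
Applying y(0) = 4: C = 4 - 1/4 = 15/4
Particular solution: y = 1/4 + (15/4)e^(-4x)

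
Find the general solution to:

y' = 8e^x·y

Separating variables and integrating:
ln|y| = 8e^x + C

General solution: y = Ce^(8e^x)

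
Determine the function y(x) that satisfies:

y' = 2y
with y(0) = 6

General solution: y = Ce^(2x)
Applying IC y(0) = 6:
Particular solution: y = 6e^(2x)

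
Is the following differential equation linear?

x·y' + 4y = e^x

Yes. Linear (y and its derivatives appear to the first power only, no products of y terms)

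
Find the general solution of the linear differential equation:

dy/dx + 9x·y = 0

Using integrating factor method:

General solution: y = Ce^(-9x^2/2)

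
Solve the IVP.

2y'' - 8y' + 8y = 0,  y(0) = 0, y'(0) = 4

General solution: y = (C₁ + C₂x)e^(2x)
Repeated root r = 2
Applying ICs: C₁ = 0, C₂ = 4
Particular solution: y = 4xe^(2x)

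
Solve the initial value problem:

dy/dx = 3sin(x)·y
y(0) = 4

General solution: y = Ce^(-3cos(x))
Applying IC y(0) = 4:
Particular solution: y = 4e^(3(1-cos(x)))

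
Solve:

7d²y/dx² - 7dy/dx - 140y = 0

Characteristic equation: 7r² - 7r - 140 = 0
Divide by 7: r² - r - 20 = 0
Roots: r = 5, -4 (distinct real)
General solution: y = C₁e^(5x) + C₂e^(-4x)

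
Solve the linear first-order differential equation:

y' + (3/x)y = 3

Using integrating factor method:

General solution: y = (3/4)x + Cx^(-3)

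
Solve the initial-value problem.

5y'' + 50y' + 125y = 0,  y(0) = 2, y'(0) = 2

General solution: y = (C₁ + C₂x)e^(-5x)
Repeated root r = -5
Applying ICs: C₁ = 2, C₂ = 12
Particular solution: y = (2 + 12x)e^(-5x)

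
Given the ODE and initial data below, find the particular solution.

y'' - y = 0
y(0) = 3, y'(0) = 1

General solution: y = C₁e^x + C₂e^(-x)
Applying ICs: C₁ = 2, C₂ = 1
Particular solution: y = 2e^x + e^(-x)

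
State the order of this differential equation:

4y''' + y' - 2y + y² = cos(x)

The order is 3 (highest derivative is of order 3).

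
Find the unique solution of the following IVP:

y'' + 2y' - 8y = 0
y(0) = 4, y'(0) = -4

General solution: y = C₁e^(2x) + C₂e^(-4x)
Applying ICs: C₁ = 2, C₂ = 2
Particular solution: y = 2e^(2x) + 2e^(-4x)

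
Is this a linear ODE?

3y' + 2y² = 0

No. Nonlinear (y² term)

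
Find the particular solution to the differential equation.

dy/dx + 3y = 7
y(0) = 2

General solution: y = 7/3 + Ce^(-3x)
Applying y(0) = 2: C = 2 - 7/3 = -1/3
Particular solution: y = 7/3 - (1/3)e^(-3x)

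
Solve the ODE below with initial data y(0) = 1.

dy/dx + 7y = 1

General solution: y = 1/7 + Ce^(-7x)
Applying y(0) = 1: C = 1 - 1/7 = 6/7
Particular solution: y = 1/7 + (6/7)e^(-7x)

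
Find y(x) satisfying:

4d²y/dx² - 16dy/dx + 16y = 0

Characteristic equation: 4r² - 16r + 16 = 0
Divide by 4: r² - 4r + 4 = 0
Factored: (r - 2)² = 0
Repeated root: r = 2
General solution: y = (C₁ + C₂x)e^(2x)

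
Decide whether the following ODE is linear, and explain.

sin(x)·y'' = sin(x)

Linear (y and its derivatives appear to the first power only, no products of y terms)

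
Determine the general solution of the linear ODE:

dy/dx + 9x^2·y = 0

Using integrating factor method:

General solution: y = Ce^(-3x^3)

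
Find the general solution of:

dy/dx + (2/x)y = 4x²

Using integrating factor method:

General solution: y = (4/5)x^3 + Cx^(-2)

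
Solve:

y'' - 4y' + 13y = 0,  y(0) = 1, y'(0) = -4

General solution: y = e^(2x)(C₁cos(3x) + C₂sin(3x))
Complex roots r = 2 ± 3i
Applying ICs: C₁ = 1, C₂ = -2
Particular solution: y = e^(2x)(cos(3x) - 2sin(3x))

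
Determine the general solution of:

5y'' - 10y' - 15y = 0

Characteristic equation: 5r² - 10r - 15 = 0
Divide by 5: r² - 2r - 3 = 0
Roots: r = 3, -1 (distinct real)
General solution: y = C₁e^(3x) + C₂e^(-x)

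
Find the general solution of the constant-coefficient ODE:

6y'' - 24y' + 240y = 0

Characteristic equation: 6r² - 24r + 240 = 0
Divide by 6: r² - 4r + 40 = 0
Roots: r = 2 ± 6i (complex conjugates)
General solution: y = e^(2x)(C₁cos(6x) + C₂sin(6x))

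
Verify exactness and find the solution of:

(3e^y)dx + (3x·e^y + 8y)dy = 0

Verify exactness: ∂M/∂y = ∂N/∂x ✓
Find F(x,y) such that ∂F/∂x = M, ∂F/∂y = N
Solution: 3x·e^y + 4y² = C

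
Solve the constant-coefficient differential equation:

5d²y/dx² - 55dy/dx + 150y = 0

Characteristic equation: 5r² - 55r + 150 = 0
Divide by 5: r² - 11r + 30 = 0
Roots: r = 5, 6 (distinct real)
General solution: y = C₁e^(5x) + C₂e^(6x)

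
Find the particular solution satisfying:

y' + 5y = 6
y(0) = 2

General solution: y = 6/5 + Ce^(-5x)
Applying y(0) = 2: C = 2 - 6/5 = 4/5
Particular solution: y = 6/5 + (4/5)e^(-5x)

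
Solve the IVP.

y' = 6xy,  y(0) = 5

General solution: y = Ce^(3x²)
Applying IC y(0) = 5:
Particular solution: y = 5e^(3x²)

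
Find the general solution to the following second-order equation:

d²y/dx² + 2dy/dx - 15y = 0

Characteristic equation: r² + 2r - 15 = 0
Roots: r = 3, -5 (distinct real)
General solution: y = C₁e^(3x) + C₂e^(-5x)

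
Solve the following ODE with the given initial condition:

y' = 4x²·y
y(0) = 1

General solution: y = Ce^(4x³/3)
Applying IC y(0) = 1:
Particular solution: y = e^(4x³/3)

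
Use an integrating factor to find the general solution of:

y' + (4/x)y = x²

Using integrating factor method:

General solution: y = (1/7)x^3 + Cx^(-4)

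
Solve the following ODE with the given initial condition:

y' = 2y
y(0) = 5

General solution: y = Ce^(2x)
Applying IC y(0) = 5:
Particular solution: y = 5e^(2x)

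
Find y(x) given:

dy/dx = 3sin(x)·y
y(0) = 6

General solution: y = Ce^(-3cos(x))
Applying IC y(0) = 6:
Particular solution: y = 6e^(3(1-cos(x)))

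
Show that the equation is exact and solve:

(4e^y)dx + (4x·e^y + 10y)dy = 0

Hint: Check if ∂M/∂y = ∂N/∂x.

Verify exactness: ∂M/∂y = ∂N/∂x ✓
Find F(x,y) such that ∂F/∂x = M, ∂F/∂y = N
Solution: 4x·e^y + 5y² = C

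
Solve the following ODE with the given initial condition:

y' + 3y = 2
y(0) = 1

General solution: y = 2/3 + Ce^(-3x)
Applying y(0) = 1: C = 1 - 2/3 = 1/3
Particular solution: y = 2/3 + (1/3)e^(-3x)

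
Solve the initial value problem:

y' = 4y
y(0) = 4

General solution: y = Ce^(4x)
Applying IC y(0) = 4:
Particular solution: y = 4e^(4x)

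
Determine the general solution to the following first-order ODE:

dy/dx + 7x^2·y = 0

Using integrating factor method:

General solution: y = Ce^(-7x^3/3)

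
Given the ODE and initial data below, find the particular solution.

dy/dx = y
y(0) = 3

General solution: y = Ce^x
Applying IC y(0) = 3:
Particular solution: y = 3e^x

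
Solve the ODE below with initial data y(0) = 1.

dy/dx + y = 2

General solution: y = 2 + Ce^(-x)
Applying y(0) = 1: C = 1 - 2 = -1
Particular solution: y = 2 - e^(-x)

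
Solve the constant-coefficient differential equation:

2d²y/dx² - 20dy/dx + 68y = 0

Characteristic equation: 2r² - 20r + 68 = 0
Divide by 2: r² - 10r + 34 = 0
Roots: r = 5 ± 3i (complex conjugates)
General solution: y = e^(5x)(C₁cos(3x) + C₂sin(3x))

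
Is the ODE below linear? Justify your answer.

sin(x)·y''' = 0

Yes. Linear (y and its derivatives appear to the first power only, no products of y terms)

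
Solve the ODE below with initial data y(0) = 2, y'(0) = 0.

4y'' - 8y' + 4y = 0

General solution: y = (C₁ + C₂x)e^x
Repeated root r = 1
Applying ICs: C₁ = 2, C₂ = -2
Particular solution: y = (2 - 2x)e^x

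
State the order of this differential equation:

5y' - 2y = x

The order is 1 (highest derivative is of order 1).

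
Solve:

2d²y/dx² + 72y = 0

Characteristic equation: 2r² + 72 = 0
Divide by 2: r² + 36 = 0
Roots: r = ±6i (complex conjugates)
General solution: y = C₁cos(6x) + C₂sin(6x)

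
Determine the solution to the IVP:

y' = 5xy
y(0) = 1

General solution: y = Ce^(5x²/2)
Applying IC y(0) = 1:
Particular solution: y = e^(5x²/2)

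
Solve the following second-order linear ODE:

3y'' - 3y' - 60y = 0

Characteristic equation: 3r² - 3r - 60 = 0
Divide by 3: r² - r - 20 = 0
Roots: r = 5, -4 (distinct real)
General solution: y = C₁e^(5x) + C₂e^(-4x)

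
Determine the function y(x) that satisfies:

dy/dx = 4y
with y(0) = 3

General solution: y = Ce^(4x)
Applying IC y(0) = 3:
Particular solution: y = 3e^(4x)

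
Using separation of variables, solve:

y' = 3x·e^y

Separating variables and integrating:
-e^(-y) = 3x²/2 + C

General solution: y = -ln(C - 3x²/2)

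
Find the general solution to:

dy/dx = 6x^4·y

Separating variables and integrating:
ln|y| = 6x^5/5 + C

General solution: y = Ce^(6x^5/5)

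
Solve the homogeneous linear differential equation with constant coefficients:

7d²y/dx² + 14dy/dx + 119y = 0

Characteristic equation: 7r² + 14r + 119 = 0
Divide by 7: r² + 2r + 17 = 0
Roots: r = -1 ± 4i (complex conjugates)
General solution: y = e^(-x)(C₁cos(4x) + C₂sin(4x))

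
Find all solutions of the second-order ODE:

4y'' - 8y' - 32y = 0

Characteristic equation: 4r² - 8r - 32 = 0
Divide by 4: r² - 2r - 8 = 0
Roots: r = 4, -2 (distinct real)
General solution: y = C₁e^(4x) + C₂e^(-2x)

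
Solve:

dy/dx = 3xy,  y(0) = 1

General solution: y = Ce^(3x²/2)
Applying IC y(0) = 1:
Particular solution: y = e^(3x²/2)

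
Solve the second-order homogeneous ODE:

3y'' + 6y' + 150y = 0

Characteristic equation: 3r² + 6r + 150 = 0
Divide by 3: r² + 2r + 50 = 0
Roots: r = -1 ± 7i (complex conjugates)
General solution: y = e^(-x)(C₁cos(7x) + C₂sin(7x))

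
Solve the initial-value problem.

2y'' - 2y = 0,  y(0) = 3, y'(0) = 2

General solution: y = C₁e^x + C₂e^(-x)
Applying ICs: C₁ = 5/2, C₂ = 1/2
Particular solution: y = (5/2)e^x + (1/2)e^(-x)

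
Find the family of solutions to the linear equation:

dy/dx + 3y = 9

Using integrating factor method:

General solution: y = 3 + Ce^(-3x)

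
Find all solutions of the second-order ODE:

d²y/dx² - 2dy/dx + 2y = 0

Characteristic equation: r² - 2r + 2 = 0
Roots: r = 1 ± i (complex conjugates)
General solution: y = e^x(C₁cos(x) + C₂sin(x))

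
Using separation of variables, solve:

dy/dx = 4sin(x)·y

Separating variables and integrating:
ln|y| = -4cos(x) + C

General solution: y = Ce^(-4cos(x))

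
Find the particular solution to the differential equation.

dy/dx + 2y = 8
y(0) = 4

General solution: y = 4 + Ce^(-2x)
Applying y(0) = 4: C = 4 - 4 = 0
Particular solution: y = 4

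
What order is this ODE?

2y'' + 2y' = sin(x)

The order is 2 (highest derivative is of order 2).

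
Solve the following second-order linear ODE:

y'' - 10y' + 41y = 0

Characteristic equation: r² - 10r + 41 = 0
Roots: r = 5 ± 4i (complex conjugates)
General solution: y = e^(5x)(C₁cos(4x) + C₂sin(4x))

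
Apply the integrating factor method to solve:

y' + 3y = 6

Using integrating factor method:

General solution: y = 2 + Ce^(-3x)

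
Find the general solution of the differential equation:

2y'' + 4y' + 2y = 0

Characteristic equation: 2r² + 4r + 2 = 0
Divide by 2: r² + 2r + 1 = 0
Factored: (r + 1)² = 0
Repeated root: r = -1
General solution: y = (C₁ + C₂x)e^(-x)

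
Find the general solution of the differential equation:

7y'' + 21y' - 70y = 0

Characteristic equation: 7r² + 21r - 70 = 0
Divide by 7: r² + 3r - 10 = 0
Roots: r = 2, -5 (distinct real)
General solution: y = C₁e^(2x) + C₂e^(-5x)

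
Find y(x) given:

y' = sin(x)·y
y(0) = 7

General solution: y = Ce^(-cos(x))
Applying IC y(0) = 7:
Particular solution: y = 7e^(1-cos(x))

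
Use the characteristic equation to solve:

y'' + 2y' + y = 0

Characteristic equation: r² + 2r + 1 = 0
Factored: (r + 1)² = 0
Repeated root: r = -1
General solution: y = (C₁ + C₂x)e^(-x)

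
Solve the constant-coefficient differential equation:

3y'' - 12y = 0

Characteristic equation: 3r² - 12 = 0
Divide by 3: r² - 4 = 0
Roots: r = 2, -2 (distinct real)
General solution: y = C₁e^(2x) + C₂e^(-2x)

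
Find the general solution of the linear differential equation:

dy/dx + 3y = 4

Using integrating factor method:

General solution: y = 4/3 + Ce^(-3x)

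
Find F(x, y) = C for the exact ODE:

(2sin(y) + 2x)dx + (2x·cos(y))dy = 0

Verify exactness: ∂M/∂y = ∂N/∂x ✓
Find F(x,y) such that ∂F/∂x = M, ∂F/∂y = N
Solution: 2x·sin(y) + x² = C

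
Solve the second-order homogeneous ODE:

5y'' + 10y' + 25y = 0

Characteristic equation: 5r² + 10r + 25 = 0
Divide by 5: r² + 2r + 5 = 0
Roots: r = -1 ± 2i (complex conjugates)
General solution: y = e^(-x)(C₁cos(2x) + C₂sin(2x))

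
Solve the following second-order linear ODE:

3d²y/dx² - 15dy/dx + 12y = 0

Characteristic equation: 3r² - 15r + 12 = 0
Divide by 3: r² - 5r + 4 = 0
Roots: r = 4, 1 (distinct real)
General solution: y = C₁e^(4x) + C₂e^x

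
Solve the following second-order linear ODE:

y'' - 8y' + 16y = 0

Characteristic equation: r² - 8r + 16 = 0
Factored: (r - 4)² = 0
Repeated root: r = 4
General solution: y = (C₁ + C₂x)e^(4x)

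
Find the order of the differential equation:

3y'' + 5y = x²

The order is 2 (highest derivative is of order 2).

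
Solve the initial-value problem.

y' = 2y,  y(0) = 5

General solution: y = Ce^(2x)
Applying IC y(0) = 5:
Particular solution: y = 5e^(2x)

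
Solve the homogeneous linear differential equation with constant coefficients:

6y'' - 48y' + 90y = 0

Characteristic equation: 6r² - 48r + 90 = 0
Divide by 6: r² - 8r + 15 = 0
Roots: r = 3, 5 (distinct real)
General solution: y = C₁e^(3x) + C₂e^(5x)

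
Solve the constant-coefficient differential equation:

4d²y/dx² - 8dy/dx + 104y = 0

Characteristic equation: 4r² - 8r + 104 = 0
Divide by 4: r² - 2r + 26 = 0
Roots: r = 1 ± 5i (complex conjugates)
General solution: y = e^x(C₁cos(5x) + C₂sin(5x))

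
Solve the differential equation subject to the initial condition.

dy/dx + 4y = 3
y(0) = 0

General solution: y = 3/4 + Ce^(-4x)
Applying y(0) = 0: C = 0 - 3/4 = -3/4
Particular solution: y = 3/4 - (3/4)e^(-4x)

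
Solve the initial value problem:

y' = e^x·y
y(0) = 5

General solution: y = Ce^(e^x)
Applying IC y(0) = 5:
Particular solution: y = 5e^(e^x - 1)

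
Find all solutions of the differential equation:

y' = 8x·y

Separating variables and integrating:
ln|y| = 4x^2 + C

General solution: y = Ce^(4x^2)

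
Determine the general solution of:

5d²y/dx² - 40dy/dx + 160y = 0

Characteristic equation: 5r² - 40r + 160 = 0
Divide by 5: r² - 8r + 32 = 0
Roots: r = 4 ± 4i (complex conjugates)
General solution: y = e^(4x)(C₁cos(4x) + C₂sin(4x))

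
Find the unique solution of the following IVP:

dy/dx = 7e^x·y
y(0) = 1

General solution: y = Ce^(7e^x)
Applying IC y(0) = 1:
Particular solution: y = e^(7(e^x - 1))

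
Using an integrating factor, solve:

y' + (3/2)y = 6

Using integrating factor method:

General solution: y = 4 + Ce^(-3x/2)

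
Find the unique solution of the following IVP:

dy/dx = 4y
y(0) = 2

General solution: y = Ce^(4x)
Applying IC y(0) = 2:
Particular solution: y = 2e^(4x)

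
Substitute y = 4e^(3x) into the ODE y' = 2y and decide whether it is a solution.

Verification:
y = 4e^(3x)
y' = 12e^(3x)
But 2y = 8e^(3x)
y' ≠ 2y — the derivative does not match

No, it is not a solution.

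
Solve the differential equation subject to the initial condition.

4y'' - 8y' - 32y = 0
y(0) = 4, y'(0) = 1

General solution: y = C₁e^(4x) + C₂e^(-2x)
Applying ICs: C₁ = 3/2, C₂ = 5/2
Particular solution: y = (3/2)e^(4x) + (5/2)e^(-2x)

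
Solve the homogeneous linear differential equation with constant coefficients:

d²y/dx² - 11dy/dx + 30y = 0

Characteristic equation: r² - 11r + 30 = 0
Roots: r = 5, 6 (distinct real)
General solution: y = C₁e^(5x) + C₂e^(6x)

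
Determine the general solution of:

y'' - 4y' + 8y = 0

Characteristic equation: r² - 4r + 8 = 0
Roots: r = 2 ± 2i (complex conjugates)
General solution: y = e^(2x)(C₁cos(2x) + C₂sin(2x))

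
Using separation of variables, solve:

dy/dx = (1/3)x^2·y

Separating variables and integrating:
ln|y| = x^3/9 + C

General solution: y = Ce^(x^3/9)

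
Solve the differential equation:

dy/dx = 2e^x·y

Separating variables and integrating:
ln|y| = 2e^x + C

General solution: y = Ce^(2e^x)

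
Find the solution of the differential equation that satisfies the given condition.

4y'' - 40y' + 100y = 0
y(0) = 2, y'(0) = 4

General solution: y = (C₁ + C₂x)e^(5x)
Repeated root r = 5
Applying ICs: C₁ = 2, C₂ = -6
Particular solution: y = (2 - 6x)e^(5x)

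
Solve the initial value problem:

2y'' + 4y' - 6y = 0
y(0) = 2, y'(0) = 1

General solution: y = C₁e^x + C₂e^(-3x)
Applying ICs: C₁ = 7/4, C₂ = 1/4
Particular solution: y = (7/4)e^x + (1/4)e^(-3x)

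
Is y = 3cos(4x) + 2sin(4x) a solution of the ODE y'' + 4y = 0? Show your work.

Verification:
y'' = -48cos(4x) - 32sin(4x)
y'' + 4y ≠ 0 (frequency mismatch: got 16 instead of 4)

No, it is not a solution.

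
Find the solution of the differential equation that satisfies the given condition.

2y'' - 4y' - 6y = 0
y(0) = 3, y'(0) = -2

General solution: y = C₁e^(3x) + C₂e^(-x)
Applying ICs: C₁ = 1/4, C₂ = 11/4
Particular solution: y = (1/4)e^(3x) + (11/4)e^(-x)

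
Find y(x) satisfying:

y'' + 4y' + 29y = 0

Characteristic equation: r² + 4r + 29 = 0
Roots: r = -2 ± 5i (complex conjugates)
General solution: y = e^(-2x)(C₁cos(5x) + C₂sin(5x))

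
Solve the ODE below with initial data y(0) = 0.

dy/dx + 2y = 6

General solution: y = 3 + Ce^(-2x)
Applying y(0) = 0: C = 0 - 3 = -3
Particular solution: y = 3 - 3e^(-2x)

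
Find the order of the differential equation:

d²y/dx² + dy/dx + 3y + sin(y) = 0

The order is 2 (highest derivative is of order 2).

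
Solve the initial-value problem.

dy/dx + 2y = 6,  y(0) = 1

General solution: y = 3 + Ce^(-2x)
Applying y(0) = 1: C = 1 - 3 = -2
Particular solution: y = 3 - 2e^(-2x)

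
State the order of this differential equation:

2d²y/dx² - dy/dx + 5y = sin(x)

The order is 2 (highest derivative is of order 2).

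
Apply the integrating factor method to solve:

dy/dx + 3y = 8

Using integrating factor method:

General solution: y = 8/3 + Ce^(-3x)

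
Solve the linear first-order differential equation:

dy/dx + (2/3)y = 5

Using integrating factor method:

General solution: y = 15/2 + Ce^(-2x/3)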